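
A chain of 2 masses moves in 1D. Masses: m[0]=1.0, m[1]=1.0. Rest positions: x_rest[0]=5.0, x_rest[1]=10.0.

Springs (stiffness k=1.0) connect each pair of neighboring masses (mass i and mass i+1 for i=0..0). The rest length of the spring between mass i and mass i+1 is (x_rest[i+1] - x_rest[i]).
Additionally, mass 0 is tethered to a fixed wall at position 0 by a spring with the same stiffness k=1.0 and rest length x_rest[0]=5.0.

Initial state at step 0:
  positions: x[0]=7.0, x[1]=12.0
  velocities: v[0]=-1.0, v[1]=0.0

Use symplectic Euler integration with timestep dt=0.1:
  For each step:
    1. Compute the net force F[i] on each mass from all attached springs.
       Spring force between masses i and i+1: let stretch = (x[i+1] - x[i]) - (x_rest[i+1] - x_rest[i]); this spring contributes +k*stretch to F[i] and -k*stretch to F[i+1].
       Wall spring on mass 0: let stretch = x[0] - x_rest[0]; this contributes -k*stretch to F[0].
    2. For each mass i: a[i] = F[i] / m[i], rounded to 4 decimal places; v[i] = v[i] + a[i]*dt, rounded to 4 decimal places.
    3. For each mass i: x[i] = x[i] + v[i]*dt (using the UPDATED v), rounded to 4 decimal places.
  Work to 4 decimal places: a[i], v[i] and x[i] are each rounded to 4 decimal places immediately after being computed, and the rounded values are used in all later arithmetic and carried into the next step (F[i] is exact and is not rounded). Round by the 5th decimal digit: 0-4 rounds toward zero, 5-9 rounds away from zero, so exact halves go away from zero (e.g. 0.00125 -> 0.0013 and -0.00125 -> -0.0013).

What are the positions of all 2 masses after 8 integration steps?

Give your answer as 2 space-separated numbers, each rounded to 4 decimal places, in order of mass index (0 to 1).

Answer: 5.7153 11.8841

Derivation:
Step 0: x=[7.0000 12.0000] v=[-1.0000 0.0000]
Step 1: x=[6.8800 12.0000] v=[-1.2000 0.0000]
Step 2: x=[6.7424 11.9988] v=[-1.3760 -0.0120]
Step 3: x=[6.5899 11.9950] v=[-1.5246 -0.0376]
Step 4: x=[6.4256 11.9872] v=[-1.6431 -0.0781]
Step 5: x=[6.2527 11.9738] v=[-1.7295 -0.1343]
Step 6: x=[6.0744 11.9532] v=[-1.7827 -0.2064]
Step 7: x=[5.8942 11.9238] v=[-1.8023 -0.2943]
Step 8: x=[5.7153 11.8841] v=[-1.7888 -0.3973]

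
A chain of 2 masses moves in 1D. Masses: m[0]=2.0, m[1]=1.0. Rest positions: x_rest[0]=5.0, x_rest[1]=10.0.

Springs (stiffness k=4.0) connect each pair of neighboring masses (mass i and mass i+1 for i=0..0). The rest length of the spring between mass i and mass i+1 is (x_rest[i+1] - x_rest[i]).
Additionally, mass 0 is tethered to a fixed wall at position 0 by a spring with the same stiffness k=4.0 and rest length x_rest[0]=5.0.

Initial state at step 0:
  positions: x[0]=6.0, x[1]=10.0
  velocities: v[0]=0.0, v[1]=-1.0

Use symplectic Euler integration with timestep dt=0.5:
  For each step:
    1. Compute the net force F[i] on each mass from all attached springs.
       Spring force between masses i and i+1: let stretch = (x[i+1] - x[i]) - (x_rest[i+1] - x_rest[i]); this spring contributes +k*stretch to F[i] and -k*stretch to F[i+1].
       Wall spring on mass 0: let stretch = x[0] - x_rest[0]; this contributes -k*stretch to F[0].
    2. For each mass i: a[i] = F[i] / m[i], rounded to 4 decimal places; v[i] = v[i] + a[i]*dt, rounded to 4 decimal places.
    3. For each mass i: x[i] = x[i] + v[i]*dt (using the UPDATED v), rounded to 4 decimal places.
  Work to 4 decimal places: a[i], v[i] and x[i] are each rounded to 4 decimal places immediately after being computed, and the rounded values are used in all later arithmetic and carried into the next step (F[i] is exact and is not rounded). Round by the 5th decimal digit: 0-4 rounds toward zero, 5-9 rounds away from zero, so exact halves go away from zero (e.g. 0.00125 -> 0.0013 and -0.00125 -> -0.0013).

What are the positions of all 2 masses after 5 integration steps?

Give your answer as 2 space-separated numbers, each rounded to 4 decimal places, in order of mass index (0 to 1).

Answer: 4.5000 8.8750

Derivation:
Step 0: x=[6.0000 10.0000] v=[0.0000 -1.0000]
Step 1: x=[5.0000 10.5000] v=[-2.0000 1.0000]
Step 2: x=[4.2500 10.5000] v=[-1.5000 0.0000]
Step 3: x=[4.5000 9.2500] v=[0.5000 -2.5000]
Step 4: x=[4.8750 8.2500] v=[0.7500 -2.0000]
Step 5: x=[4.5000 8.8750] v=[-0.7500 1.2500]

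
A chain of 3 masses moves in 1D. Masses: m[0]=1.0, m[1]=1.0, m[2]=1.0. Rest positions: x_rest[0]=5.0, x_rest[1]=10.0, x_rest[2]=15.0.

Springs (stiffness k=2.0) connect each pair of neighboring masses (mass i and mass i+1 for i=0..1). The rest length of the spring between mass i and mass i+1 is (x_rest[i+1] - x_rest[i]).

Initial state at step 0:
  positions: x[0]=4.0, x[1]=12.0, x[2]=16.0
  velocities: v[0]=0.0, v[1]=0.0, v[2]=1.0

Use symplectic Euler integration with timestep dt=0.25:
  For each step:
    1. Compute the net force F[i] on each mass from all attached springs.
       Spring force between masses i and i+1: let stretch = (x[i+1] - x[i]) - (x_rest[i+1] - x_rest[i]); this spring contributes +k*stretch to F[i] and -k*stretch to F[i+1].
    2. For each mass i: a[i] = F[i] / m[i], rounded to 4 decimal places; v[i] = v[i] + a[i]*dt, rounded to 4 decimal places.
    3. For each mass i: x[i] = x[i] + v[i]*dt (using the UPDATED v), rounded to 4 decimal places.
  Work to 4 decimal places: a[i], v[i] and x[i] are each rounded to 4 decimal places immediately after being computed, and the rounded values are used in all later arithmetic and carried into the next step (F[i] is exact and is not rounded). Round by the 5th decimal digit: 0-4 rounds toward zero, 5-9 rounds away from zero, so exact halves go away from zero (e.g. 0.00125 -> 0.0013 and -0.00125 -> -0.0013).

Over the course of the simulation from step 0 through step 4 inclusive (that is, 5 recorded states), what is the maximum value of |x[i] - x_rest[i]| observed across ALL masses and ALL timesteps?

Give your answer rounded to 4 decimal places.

Step 0: x=[4.0000 12.0000 16.0000] v=[0.0000 0.0000 1.0000]
Step 1: x=[4.3750 11.5000 16.3750] v=[1.5000 -2.0000 1.5000]
Step 2: x=[5.0156 10.7188 16.7656] v=[2.5625 -3.1250 1.5625]
Step 3: x=[5.7441 9.9805 17.0254] v=[2.9141 -2.9532 1.0391]
Step 4: x=[6.3772 9.5933 17.0296] v=[2.5323 -1.5490 0.0167]
Max displacement = 2.0296

Answer: 2.0296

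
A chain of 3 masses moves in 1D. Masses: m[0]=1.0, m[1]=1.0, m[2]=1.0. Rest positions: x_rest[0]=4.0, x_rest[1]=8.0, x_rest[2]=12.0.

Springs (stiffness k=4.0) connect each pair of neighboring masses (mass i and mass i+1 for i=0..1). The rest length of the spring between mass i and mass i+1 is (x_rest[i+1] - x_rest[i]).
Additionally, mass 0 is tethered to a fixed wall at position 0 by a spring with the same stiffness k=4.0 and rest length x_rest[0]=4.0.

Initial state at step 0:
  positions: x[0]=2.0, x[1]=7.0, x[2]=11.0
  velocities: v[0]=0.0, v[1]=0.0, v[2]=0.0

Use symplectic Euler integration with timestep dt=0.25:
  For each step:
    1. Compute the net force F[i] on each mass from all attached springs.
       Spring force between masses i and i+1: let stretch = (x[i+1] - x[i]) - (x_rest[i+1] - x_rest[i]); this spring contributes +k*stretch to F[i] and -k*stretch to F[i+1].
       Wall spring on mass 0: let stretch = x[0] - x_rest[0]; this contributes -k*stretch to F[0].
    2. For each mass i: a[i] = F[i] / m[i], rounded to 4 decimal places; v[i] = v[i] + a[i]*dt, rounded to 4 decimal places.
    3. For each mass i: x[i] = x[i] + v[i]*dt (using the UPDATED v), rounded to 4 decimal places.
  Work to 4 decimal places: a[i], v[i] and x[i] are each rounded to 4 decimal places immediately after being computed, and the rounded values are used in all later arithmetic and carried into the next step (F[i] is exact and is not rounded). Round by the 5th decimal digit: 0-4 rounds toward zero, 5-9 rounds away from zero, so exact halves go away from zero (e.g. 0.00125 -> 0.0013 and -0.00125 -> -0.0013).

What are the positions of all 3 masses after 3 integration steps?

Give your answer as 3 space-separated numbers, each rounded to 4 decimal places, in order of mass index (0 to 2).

Answer: 4.6094 6.7813 10.7813

Derivation:
Step 0: x=[2.0000 7.0000 11.0000] v=[0.0000 0.0000 0.0000]
Step 1: x=[2.7500 6.7500 11.0000] v=[3.0000 -1.0000 0.0000]
Step 2: x=[3.8125 6.5625 10.9375] v=[4.2500 -0.7500 -0.2500]
Step 3: x=[4.6094 6.7813 10.7813] v=[3.1875 0.8750 -0.6250]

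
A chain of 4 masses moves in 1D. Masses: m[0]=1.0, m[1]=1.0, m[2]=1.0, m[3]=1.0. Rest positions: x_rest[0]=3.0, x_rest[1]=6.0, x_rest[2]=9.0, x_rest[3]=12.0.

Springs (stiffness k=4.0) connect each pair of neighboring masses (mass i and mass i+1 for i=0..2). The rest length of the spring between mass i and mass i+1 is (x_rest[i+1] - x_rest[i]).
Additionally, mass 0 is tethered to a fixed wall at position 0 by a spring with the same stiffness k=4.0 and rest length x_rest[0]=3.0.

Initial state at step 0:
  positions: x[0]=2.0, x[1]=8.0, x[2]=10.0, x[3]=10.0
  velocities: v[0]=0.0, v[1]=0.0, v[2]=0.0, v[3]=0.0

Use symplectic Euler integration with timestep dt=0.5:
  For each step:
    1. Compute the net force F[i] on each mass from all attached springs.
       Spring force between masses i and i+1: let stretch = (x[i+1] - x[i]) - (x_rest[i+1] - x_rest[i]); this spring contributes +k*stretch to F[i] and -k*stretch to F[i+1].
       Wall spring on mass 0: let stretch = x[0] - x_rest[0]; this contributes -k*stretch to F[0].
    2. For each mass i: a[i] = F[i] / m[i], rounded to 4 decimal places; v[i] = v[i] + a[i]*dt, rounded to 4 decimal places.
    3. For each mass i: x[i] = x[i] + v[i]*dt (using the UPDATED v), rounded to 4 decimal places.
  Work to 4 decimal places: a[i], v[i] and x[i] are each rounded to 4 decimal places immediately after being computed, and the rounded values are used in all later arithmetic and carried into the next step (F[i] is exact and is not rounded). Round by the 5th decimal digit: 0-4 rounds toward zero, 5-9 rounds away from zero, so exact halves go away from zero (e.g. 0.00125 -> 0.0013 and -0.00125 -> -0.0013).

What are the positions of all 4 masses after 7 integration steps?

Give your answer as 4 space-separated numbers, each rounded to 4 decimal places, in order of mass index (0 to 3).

Step 0: x=[2.0000 8.0000 10.0000 10.0000] v=[0.0000 0.0000 0.0000 0.0000]
Step 1: x=[6.0000 4.0000 8.0000 13.0000] v=[8.0000 -8.0000 -4.0000 6.0000]
Step 2: x=[2.0000 6.0000 7.0000 14.0000] v=[-8.0000 4.0000 -2.0000 2.0000]
Step 3: x=[0.0000 5.0000 12.0000 11.0000] v=[-4.0000 -2.0000 10.0000 -6.0000]
Step 4: x=[3.0000 6.0000 9.0000 12.0000] v=[6.0000 2.0000 -6.0000 2.0000]
Step 5: x=[6.0000 7.0000 6.0000 13.0000] v=[6.0000 2.0000 -6.0000 2.0000]
Step 6: x=[4.0000 6.0000 11.0000 10.0000] v=[-4.0000 -2.0000 10.0000 -6.0000]
Step 7: x=[0.0000 8.0000 10.0000 11.0000] v=[-8.0000 4.0000 -2.0000 2.0000]

Answer: 0.0000 8.0000 10.0000 11.0000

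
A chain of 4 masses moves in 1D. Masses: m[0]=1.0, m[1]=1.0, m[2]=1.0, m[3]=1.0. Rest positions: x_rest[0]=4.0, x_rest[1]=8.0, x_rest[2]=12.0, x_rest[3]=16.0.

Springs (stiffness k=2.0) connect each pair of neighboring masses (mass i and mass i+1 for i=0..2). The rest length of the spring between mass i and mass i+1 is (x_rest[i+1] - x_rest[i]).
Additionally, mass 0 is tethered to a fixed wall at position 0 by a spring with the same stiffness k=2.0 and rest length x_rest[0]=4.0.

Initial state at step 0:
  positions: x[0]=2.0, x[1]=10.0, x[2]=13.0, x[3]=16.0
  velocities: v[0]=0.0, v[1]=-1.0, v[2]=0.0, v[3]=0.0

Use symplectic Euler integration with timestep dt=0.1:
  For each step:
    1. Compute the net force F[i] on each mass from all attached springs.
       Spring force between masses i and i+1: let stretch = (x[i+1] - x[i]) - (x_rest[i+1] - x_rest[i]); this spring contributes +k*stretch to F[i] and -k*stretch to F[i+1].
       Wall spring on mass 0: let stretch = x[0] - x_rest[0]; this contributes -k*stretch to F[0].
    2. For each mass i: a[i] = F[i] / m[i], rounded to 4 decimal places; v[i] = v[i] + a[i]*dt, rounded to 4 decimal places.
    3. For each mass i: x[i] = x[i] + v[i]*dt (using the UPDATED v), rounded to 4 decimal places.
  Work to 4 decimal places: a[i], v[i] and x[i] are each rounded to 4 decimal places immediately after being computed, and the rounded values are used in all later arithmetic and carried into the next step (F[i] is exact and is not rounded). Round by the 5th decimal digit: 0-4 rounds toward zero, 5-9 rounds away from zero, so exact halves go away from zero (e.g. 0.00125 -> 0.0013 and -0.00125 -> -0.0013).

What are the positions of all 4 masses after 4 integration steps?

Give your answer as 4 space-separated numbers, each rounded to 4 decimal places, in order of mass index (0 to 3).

Step 0: x=[2.0000 10.0000 13.0000 16.0000] v=[0.0000 -1.0000 0.0000 0.0000]
Step 1: x=[2.1200 9.8000 13.0000 16.0200] v=[1.2000 -2.0000 0.0000 0.2000]
Step 2: x=[2.3512 9.5104 12.9964 16.0596] v=[2.3120 -2.8960 -0.0360 0.3960]
Step 3: x=[2.6786 9.1473 12.9843 16.1179] v=[3.2736 -3.6306 -0.1206 0.5834]
Step 4: x=[3.0818 8.7316 12.9582 16.1936] v=[4.0316 -4.1569 -0.2613 0.7567]

Answer: 3.0818 8.7316 12.9582 16.1936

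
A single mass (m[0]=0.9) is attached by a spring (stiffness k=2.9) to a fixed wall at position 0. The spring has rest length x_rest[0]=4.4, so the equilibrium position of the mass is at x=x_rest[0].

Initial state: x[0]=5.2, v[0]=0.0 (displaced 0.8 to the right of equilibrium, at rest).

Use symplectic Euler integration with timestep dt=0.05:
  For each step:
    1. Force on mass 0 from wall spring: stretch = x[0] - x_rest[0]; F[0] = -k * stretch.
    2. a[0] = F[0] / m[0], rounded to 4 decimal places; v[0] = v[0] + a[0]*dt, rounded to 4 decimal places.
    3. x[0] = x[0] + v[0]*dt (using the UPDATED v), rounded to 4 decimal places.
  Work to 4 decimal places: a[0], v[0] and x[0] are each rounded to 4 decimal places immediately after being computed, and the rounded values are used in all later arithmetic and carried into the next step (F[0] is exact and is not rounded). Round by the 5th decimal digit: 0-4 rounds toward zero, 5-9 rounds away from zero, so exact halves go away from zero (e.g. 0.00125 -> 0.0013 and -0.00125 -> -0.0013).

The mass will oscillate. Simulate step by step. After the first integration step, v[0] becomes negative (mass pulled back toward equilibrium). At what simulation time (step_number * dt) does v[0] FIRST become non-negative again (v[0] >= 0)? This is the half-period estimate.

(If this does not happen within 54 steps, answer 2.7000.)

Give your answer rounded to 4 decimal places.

Step 0: x=[5.2000] v=[0.0000]
Step 1: x=[5.1936] v=[-0.1289]
Step 2: x=[5.1808] v=[-0.2568]
Step 3: x=[5.1617] v=[-0.3826]
Step 4: x=[5.1364] v=[-0.5053]
Step 5: x=[5.1052] v=[-0.6239]
Step 6: x=[5.0683] v=[-0.7375]
Step 7: x=[5.0260] v=[-0.8452]
Step 8: x=[4.9787] v=[-0.9461]
Step 9: x=[4.9267] v=[-1.0393]
Step 10: x=[4.8705] v=[-1.1242]
Step 11: x=[4.8105] v=[-1.2000]
Step 12: x=[4.7472] v=[-1.2661]
Step 13: x=[4.6811] v=[-1.3220]
Step 14: x=[4.6127] v=[-1.3673]
Step 15: x=[4.5426] v=[-1.4016]
Step 16: x=[4.4714] v=[-1.4246]
Step 17: x=[4.3996] v=[-1.4361]
Step 18: x=[4.3278] v=[-1.4360]
Step 19: x=[4.2566] v=[-1.4244]
Step 20: x=[4.1865] v=[-1.4013]
Step 21: x=[4.1182] v=[-1.3669]
Step 22: x=[4.0521] v=[-1.3215]
Step 23: x=[3.9888] v=[-1.2655]
Step 24: x=[3.9288] v=[-1.1993]
Step 25: x=[3.8726] v=[-1.1234]
Step 26: x=[3.8207] v=[-1.0384]
Step 27: x=[3.7734] v=[-0.9451]
Step 28: x=[3.7312] v=[-0.8442]
Step 29: x=[3.6944] v=[-0.7365]
Step 30: x=[3.6633] v=[-0.6228]
Step 31: x=[3.6381] v=[-0.5041]
Step 32: x=[3.6190] v=[-0.3814]
Step 33: x=[3.6062] v=[-0.2556]
Step 34: x=[3.5998] v=[-0.1277]
Step 35: x=[3.5999] v=[0.0012]
First v>=0 after going negative at step 35, time=1.7500

Answer: 1.7500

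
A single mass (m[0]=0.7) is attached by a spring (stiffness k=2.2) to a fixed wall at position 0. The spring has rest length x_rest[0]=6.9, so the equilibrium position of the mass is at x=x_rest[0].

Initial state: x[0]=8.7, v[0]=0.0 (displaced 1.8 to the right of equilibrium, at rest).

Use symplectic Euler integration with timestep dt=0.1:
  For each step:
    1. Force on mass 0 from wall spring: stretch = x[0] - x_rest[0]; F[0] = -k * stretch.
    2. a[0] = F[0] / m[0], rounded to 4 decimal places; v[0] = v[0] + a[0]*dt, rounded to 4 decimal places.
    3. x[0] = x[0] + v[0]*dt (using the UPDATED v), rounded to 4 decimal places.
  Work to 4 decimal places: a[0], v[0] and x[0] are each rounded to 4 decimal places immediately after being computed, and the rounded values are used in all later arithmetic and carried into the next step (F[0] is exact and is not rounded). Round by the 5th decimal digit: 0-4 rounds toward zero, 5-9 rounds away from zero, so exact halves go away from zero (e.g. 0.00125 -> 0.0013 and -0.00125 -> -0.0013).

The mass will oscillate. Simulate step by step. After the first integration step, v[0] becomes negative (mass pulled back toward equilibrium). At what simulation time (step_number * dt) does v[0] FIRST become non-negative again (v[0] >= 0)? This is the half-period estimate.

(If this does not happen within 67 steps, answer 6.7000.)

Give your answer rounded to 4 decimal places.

Answer: 1.8000

Derivation:
Step 0: x=[8.7000] v=[0.0000]
Step 1: x=[8.6434] v=[-0.5657]
Step 2: x=[8.5320] v=[-1.1136]
Step 3: x=[8.3694] v=[-1.6265]
Step 4: x=[8.1606] v=[-2.0883]
Step 5: x=[7.9122] v=[-2.4845]
Step 6: x=[7.6319] v=[-2.8026]
Step 7: x=[7.3286] v=[-3.0326]
Step 8: x=[7.0119] v=[-3.1673]
Step 9: x=[6.6917] v=[-3.2025]
Step 10: x=[6.3780] v=[-3.1370]
Step 11: x=[6.0807] v=[-2.9729]
Step 12: x=[5.8092] v=[-2.7154]
Step 13: x=[5.5719] v=[-2.3726]
Step 14: x=[5.3764] v=[-1.9552]
Step 15: x=[5.2288] v=[-1.4764]
Step 16: x=[5.1337] v=[-0.9512]
Step 17: x=[5.0941] v=[-0.3961]
Step 18: x=[5.1113] v=[0.1715]
First v>=0 after going negative at step 18, time=1.8000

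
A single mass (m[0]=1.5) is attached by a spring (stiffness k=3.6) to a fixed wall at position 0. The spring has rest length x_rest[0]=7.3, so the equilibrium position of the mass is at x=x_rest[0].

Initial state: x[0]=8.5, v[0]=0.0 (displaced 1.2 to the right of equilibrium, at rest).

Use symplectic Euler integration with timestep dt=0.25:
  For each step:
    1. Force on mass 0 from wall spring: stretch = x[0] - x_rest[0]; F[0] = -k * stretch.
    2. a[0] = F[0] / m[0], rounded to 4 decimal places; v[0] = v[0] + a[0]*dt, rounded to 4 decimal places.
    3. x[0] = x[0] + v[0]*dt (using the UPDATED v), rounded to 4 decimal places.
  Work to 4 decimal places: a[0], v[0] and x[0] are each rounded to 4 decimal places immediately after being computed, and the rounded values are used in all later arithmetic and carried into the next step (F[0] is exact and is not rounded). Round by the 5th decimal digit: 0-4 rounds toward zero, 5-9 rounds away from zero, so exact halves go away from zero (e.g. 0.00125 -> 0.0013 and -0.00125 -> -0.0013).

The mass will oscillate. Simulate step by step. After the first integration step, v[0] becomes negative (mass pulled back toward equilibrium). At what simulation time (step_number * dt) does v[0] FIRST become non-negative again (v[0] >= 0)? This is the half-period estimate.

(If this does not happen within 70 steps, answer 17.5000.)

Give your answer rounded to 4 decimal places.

Answer: 2.2500

Derivation:
Step 0: x=[8.5000] v=[0.0000]
Step 1: x=[8.3200] v=[-0.7200]
Step 2: x=[7.9870] v=[-1.3320]
Step 3: x=[7.5510] v=[-1.7442]
Step 4: x=[7.0773] v=[-1.8948]
Step 5: x=[6.6370] v=[-1.7612]
Step 6: x=[6.2962] v=[-1.3634]
Step 7: x=[6.1059] v=[-0.7611]
Step 8: x=[6.0947] v=[-0.0447]
Step 9: x=[6.2643] v=[0.6785]
First v>=0 after going negative at step 9, time=2.2500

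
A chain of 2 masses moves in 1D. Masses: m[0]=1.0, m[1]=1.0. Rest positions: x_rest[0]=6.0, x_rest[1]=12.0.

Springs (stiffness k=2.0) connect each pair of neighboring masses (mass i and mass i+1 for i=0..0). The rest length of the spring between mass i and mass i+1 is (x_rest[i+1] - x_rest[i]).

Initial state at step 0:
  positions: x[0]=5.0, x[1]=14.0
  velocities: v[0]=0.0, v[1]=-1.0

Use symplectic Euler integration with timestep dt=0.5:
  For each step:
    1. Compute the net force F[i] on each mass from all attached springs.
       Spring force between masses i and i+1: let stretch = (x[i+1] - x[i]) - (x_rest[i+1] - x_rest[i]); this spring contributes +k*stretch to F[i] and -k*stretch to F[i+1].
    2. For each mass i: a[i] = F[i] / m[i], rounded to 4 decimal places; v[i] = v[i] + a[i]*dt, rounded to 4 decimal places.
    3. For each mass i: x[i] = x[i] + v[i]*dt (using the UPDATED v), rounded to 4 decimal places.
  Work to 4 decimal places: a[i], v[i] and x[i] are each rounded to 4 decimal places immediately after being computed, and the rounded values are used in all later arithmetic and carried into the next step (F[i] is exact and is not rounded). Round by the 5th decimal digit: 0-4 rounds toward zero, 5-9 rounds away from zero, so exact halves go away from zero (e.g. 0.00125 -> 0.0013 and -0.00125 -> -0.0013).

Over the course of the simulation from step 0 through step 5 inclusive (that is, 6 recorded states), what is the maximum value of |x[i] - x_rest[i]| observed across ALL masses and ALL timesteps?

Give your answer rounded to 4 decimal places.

Answer: 2.5000

Derivation:
Step 0: x=[5.0000 14.0000] v=[0.0000 -1.0000]
Step 1: x=[6.5000 12.0000] v=[3.0000 -4.0000]
Step 2: x=[7.7500 10.2500] v=[2.5000 -3.5000]
Step 3: x=[7.2500 10.2500] v=[-1.0000 0.0000]
Step 4: x=[5.2500 11.7500] v=[-4.0000 3.0000]
Step 5: x=[3.5000 13.0000] v=[-3.5000 2.5000]
Max displacement = 2.5000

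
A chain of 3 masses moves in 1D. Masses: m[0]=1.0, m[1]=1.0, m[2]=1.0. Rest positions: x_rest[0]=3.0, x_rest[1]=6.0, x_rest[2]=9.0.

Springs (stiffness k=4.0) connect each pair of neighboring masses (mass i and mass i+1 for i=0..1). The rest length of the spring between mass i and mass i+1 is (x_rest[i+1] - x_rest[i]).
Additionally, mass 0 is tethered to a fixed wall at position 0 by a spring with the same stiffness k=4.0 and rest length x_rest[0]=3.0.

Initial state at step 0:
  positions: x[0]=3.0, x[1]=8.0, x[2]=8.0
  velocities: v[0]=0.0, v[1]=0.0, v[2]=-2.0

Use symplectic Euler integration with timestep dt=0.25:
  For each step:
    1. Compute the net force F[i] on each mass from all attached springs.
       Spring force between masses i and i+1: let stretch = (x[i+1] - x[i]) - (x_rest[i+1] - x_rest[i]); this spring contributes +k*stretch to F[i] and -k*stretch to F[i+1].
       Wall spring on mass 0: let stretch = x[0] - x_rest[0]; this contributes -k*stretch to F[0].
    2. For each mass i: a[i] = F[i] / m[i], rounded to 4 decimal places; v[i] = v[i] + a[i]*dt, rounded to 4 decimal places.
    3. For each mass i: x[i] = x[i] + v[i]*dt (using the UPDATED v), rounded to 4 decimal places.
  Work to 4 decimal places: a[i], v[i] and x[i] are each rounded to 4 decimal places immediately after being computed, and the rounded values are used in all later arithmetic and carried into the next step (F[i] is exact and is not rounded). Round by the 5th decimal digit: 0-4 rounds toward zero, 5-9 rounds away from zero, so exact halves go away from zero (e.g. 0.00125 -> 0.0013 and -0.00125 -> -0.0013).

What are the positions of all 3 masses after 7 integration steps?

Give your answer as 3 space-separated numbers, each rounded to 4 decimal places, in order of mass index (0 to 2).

Answer: 1.2037 6.0000 7.4770

Derivation:
Step 0: x=[3.0000 8.0000 8.0000] v=[0.0000 0.0000 -2.0000]
Step 1: x=[3.5000 6.7500 8.2500] v=[2.0000 -5.0000 1.0000]
Step 2: x=[3.9375 5.0625 8.8750] v=[1.7500 -6.7500 2.5000]
Step 3: x=[3.6719 4.0469 9.2969] v=[-1.0625 -4.0625 1.6875]
Step 4: x=[2.5821 4.2500 9.1563] v=[-4.3594 0.8125 -0.5625]
Step 5: x=[1.2637 5.2627 8.5391] v=[-5.2736 4.0509 -2.4688]
Step 6: x=[0.6291 6.0948 7.8528] v=[-2.5383 3.3283 -2.7452]
Step 7: x=[1.2037 6.0000 7.4770] v=[2.2983 -0.3794 -1.5032]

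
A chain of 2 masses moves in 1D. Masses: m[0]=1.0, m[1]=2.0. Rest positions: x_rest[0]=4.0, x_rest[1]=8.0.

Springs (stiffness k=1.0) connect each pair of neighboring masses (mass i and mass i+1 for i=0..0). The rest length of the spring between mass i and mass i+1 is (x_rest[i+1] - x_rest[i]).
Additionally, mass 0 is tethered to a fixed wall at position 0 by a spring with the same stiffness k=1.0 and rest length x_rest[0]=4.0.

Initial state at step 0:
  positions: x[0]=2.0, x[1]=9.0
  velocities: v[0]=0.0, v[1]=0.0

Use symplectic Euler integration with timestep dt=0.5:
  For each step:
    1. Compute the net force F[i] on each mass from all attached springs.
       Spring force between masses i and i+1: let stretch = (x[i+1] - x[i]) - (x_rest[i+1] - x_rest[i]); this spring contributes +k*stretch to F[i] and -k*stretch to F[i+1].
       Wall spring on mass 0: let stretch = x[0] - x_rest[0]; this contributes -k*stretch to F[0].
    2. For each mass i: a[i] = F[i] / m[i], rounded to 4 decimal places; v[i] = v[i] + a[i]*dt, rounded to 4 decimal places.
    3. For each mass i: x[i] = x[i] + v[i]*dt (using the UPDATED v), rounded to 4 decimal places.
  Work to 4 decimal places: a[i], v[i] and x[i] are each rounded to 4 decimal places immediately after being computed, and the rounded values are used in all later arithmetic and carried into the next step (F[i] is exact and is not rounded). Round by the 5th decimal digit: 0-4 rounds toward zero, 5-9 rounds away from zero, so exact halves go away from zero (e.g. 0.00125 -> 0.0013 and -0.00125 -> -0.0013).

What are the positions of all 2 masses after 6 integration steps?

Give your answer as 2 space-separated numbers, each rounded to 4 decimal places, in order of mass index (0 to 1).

Step 0: x=[2.0000 9.0000] v=[0.0000 0.0000]
Step 1: x=[3.2500 8.6250] v=[2.5000 -0.7500]
Step 2: x=[5.0313 8.0781] v=[3.5625 -1.0938]
Step 3: x=[6.3165 7.6504] v=[2.5703 -0.8555]
Step 4: x=[6.3560 7.5559] v=[0.0790 -0.1890]
Step 5: x=[5.1065 7.8115] v=[-2.4991 0.5111]
Step 6: x=[3.2566 8.2290] v=[-3.6999 0.8349]

Answer: 3.2566 8.2290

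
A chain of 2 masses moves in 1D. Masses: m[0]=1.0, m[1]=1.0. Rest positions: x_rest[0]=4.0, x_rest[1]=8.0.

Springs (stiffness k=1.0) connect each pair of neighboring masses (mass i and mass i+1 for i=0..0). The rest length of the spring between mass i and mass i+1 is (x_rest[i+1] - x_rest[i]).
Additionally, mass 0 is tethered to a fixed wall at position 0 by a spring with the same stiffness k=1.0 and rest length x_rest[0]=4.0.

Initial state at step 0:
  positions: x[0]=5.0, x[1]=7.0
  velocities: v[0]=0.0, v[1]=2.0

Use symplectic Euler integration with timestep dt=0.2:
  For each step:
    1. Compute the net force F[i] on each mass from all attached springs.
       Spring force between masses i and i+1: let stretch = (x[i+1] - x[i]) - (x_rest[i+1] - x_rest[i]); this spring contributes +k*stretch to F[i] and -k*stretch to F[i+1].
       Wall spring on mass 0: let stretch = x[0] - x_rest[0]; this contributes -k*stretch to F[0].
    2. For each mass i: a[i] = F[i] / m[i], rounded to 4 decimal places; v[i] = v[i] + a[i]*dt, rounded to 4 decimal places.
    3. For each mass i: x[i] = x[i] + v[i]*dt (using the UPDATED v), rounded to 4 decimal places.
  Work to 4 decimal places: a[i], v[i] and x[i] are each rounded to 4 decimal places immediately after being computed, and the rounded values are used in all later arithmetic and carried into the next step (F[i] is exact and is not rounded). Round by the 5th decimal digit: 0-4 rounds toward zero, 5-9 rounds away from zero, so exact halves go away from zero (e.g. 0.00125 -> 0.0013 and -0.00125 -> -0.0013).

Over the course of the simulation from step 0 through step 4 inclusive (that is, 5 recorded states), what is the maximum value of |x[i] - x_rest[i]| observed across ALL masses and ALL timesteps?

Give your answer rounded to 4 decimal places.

Answer: 1.1333

Derivation:
Step 0: x=[5.0000 7.0000] v=[0.0000 2.0000]
Step 1: x=[4.8800 7.4800] v=[-0.6000 2.4000]
Step 2: x=[4.6688 8.0160] v=[-1.0560 2.6800]
Step 3: x=[4.4047 8.5781] v=[-1.3203 2.8106]
Step 4: x=[4.1314 9.1333] v=[-1.3666 2.7759]
Max displacement = 1.1333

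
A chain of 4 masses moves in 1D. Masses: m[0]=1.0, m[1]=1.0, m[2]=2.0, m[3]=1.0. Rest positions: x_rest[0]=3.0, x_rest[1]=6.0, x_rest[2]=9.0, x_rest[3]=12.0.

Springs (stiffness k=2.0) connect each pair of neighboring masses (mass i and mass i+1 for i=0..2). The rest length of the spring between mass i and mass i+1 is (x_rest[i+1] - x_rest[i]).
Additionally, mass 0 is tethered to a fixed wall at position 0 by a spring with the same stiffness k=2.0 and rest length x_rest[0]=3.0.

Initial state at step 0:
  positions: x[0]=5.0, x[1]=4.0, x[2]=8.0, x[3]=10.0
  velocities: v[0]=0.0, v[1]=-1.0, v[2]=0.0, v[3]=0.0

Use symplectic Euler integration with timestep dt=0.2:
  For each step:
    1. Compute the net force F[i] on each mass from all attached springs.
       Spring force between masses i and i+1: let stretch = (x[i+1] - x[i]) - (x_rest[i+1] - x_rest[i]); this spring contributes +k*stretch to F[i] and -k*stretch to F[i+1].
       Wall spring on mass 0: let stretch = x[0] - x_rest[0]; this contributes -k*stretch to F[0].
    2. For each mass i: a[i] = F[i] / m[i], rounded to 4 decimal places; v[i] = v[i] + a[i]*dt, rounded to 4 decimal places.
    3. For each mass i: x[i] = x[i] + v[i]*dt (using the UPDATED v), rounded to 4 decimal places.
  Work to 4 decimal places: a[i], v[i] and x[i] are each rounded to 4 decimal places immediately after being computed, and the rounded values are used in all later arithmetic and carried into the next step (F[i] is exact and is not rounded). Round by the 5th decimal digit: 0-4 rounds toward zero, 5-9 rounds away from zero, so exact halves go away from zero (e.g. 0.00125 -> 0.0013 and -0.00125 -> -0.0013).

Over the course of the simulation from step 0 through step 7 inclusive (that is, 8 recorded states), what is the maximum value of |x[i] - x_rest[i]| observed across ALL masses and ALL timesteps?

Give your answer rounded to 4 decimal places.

Step 0: x=[5.0000 4.0000 8.0000 10.0000] v=[0.0000 -1.0000 0.0000 0.0000]
Step 1: x=[4.5200 4.2000 7.9200 10.0800] v=[-2.4000 1.0000 -0.4000 0.4000]
Step 2: x=[3.6528 4.7232 7.7776 10.2272] v=[-4.3360 2.6160 -0.7120 0.7360]
Step 3: x=[2.5790 5.4051 7.6110 10.4184] v=[-5.3690 3.4096 -0.8330 0.9562]
Step 4: x=[1.5250 6.0374 7.4685 10.6250] v=[-5.2702 3.1615 -0.7127 1.0332]
Step 5: x=[0.7100 6.4232 7.3950 10.8191] v=[-4.0752 1.9290 -0.3676 0.9706]
Step 6: x=[0.2952 6.4297 7.4196 10.9793] v=[-2.0739 0.0324 0.1229 0.8010]
Step 7: x=[0.3476 6.0246 7.5470 11.0947] v=[0.2618 -2.0254 0.6369 0.5771]
Max displacement = 2.7048

Answer: 2.7048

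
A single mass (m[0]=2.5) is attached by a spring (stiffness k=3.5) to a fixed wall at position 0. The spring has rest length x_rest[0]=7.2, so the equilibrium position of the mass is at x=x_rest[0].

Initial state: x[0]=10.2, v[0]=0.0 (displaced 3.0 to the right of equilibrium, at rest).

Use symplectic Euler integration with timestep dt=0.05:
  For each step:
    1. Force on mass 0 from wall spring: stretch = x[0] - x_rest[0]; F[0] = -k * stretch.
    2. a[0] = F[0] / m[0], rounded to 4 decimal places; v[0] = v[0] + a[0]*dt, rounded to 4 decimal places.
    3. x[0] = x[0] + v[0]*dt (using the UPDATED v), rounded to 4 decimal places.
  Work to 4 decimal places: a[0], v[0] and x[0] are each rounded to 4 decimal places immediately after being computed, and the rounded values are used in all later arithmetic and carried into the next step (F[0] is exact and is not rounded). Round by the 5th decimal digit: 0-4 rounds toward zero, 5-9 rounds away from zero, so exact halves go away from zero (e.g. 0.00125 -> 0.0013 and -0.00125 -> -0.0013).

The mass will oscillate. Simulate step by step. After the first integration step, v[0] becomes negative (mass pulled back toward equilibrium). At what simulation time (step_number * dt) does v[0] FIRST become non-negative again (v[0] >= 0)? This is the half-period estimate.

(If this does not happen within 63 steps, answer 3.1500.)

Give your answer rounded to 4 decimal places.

Answer: 2.7000

Derivation:
Step 0: x=[10.2000] v=[0.0000]
Step 1: x=[10.1895] v=[-0.2100]
Step 2: x=[10.1685] v=[-0.4193]
Step 3: x=[10.1371] v=[-0.6271]
Step 4: x=[10.0955] v=[-0.8327]
Step 5: x=[10.0437] v=[-1.0354]
Step 6: x=[9.9820] v=[-1.2345]
Step 7: x=[9.9105] v=[-1.4292]
Step 8: x=[9.8296] v=[-1.6189]
Step 9: x=[9.7395] v=[-1.8030]
Step 10: x=[9.6405] v=[-1.9808]
Step 11: x=[9.5329] v=[-2.1516]
Step 12: x=[9.4172] v=[-2.3149]
Step 13: x=[9.2937] v=[-2.4701]
Step 14: x=[9.1629] v=[-2.6167]
Step 15: x=[9.0252] v=[-2.7541]
Step 16: x=[8.8811] v=[-2.8819]
Step 17: x=[8.7311] v=[-2.9996]
Step 18: x=[8.5758] v=[-3.1068]
Step 19: x=[8.4156] v=[-3.2031]
Step 20: x=[8.2512] v=[-3.2882]
Step 21: x=[8.0831] v=[-3.3618]
Step 22: x=[7.9119] v=[-3.4236]
Step 23: x=[7.7382] v=[-3.4734]
Step 24: x=[7.5626] v=[-3.5111]
Step 25: x=[7.3858] v=[-3.5365]
Step 26: x=[7.2083] v=[-3.5495]
Step 27: x=[7.0308] v=[-3.5501]
Step 28: x=[6.8539] v=[-3.5383]
Step 29: x=[6.6782] v=[-3.5141]
Step 30: x=[6.5043] v=[-3.4776]
Step 31: x=[6.3329] v=[-3.4289]
Step 32: x=[6.1645] v=[-3.3682]
Step 33: x=[5.9997] v=[-3.2957]
Step 34: x=[5.8391] v=[-3.2117]
Step 35: x=[5.6833] v=[-3.1164]
Step 36: x=[5.5328] v=[-3.0102]
Step 37: x=[5.3881] v=[-2.8935]
Step 38: x=[5.2498] v=[-2.7667]
Step 39: x=[5.1183] v=[-2.6302]
Step 40: x=[4.9941] v=[-2.4845]
Step 41: x=[4.8776] v=[-2.3301]
Step 42: x=[4.7692] v=[-2.1675]
Step 43: x=[4.6693] v=[-1.9973]
Step 44: x=[4.5783] v=[-1.8202]
Step 45: x=[4.4965] v=[-1.6367]
Step 46: x=[4.4241] v=[-1.4475]
Step 47: x=[4.3614] v=[-1.2532]
Step 48: x=[4.3087] v=[-1.0545]
Step 49: x=[4.2661] v=[-0.8521]
Step 50: x=[4.2338] v=[-0.6467]
Step 51: x=[4.2118] v=[-0.4391]
Step 52: x=[4.2003] v=[-0.2299]
Step 53: x=[4.1993] v=[-0.0199]
Step 54: x=[4.2088] v=[0.1902]
First v>=0 after going negative at step 54, time=2.7000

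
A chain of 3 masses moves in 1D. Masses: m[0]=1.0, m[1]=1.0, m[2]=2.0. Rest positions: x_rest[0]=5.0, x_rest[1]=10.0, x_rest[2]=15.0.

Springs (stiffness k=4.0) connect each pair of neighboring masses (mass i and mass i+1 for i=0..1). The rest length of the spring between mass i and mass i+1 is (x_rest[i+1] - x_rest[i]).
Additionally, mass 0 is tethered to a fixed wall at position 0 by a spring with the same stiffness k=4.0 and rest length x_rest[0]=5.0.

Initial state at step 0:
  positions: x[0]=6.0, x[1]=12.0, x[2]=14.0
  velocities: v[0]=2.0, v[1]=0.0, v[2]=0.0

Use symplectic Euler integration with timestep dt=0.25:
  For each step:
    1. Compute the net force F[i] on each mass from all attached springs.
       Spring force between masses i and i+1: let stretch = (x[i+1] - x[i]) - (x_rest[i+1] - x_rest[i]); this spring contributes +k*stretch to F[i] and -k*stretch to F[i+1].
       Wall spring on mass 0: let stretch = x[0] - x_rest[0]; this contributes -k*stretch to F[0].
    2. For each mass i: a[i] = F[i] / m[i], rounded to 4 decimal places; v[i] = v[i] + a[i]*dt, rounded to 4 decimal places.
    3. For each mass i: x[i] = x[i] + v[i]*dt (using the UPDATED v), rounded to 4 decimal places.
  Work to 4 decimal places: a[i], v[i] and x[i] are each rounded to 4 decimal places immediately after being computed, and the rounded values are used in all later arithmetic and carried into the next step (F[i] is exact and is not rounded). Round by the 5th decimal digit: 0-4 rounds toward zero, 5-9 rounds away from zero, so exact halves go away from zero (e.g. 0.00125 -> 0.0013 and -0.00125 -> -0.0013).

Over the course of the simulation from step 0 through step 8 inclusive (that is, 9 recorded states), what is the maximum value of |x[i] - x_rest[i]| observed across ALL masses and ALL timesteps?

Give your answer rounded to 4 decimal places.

Step 0: x=[6.0000 12.0000 14.0000] v=[2.0000 0.0000 0.0000]
Step 1: x=[6.5000 11.0000 14.3750] v=[2.0000 -4.0000 1.5000]
Step 2: x=[6.5000 9.7188 14.9531] v=[0.0000 -5.1250 2.3125]
Step 3: x=[5.6797 8.9414 15.5020] v=[-3.2812 -3.1095 2.1954]
Step 4: x=[4.2549 8.9888 15.8558] v=[-5.6992 0.1894 1.4151]
Step 5: x=[2.9499 9.5694 15.9762] v=[-5.2202 2.3225 0.4816]
Step 6: x=[2.5623 10.0969 15.9208] v=[-1.5506 2.1098 -0.2218]
Step 7: x=[3.4177 10.1967 15.7624] v=[3.4217 0.3991 -0.6338]
Step 8: x=[5.1135 9.9932 15.5332] v=[6.7830 -0.8142 -0.9167]
Max displacement = 2.4377

Answer: 2.4377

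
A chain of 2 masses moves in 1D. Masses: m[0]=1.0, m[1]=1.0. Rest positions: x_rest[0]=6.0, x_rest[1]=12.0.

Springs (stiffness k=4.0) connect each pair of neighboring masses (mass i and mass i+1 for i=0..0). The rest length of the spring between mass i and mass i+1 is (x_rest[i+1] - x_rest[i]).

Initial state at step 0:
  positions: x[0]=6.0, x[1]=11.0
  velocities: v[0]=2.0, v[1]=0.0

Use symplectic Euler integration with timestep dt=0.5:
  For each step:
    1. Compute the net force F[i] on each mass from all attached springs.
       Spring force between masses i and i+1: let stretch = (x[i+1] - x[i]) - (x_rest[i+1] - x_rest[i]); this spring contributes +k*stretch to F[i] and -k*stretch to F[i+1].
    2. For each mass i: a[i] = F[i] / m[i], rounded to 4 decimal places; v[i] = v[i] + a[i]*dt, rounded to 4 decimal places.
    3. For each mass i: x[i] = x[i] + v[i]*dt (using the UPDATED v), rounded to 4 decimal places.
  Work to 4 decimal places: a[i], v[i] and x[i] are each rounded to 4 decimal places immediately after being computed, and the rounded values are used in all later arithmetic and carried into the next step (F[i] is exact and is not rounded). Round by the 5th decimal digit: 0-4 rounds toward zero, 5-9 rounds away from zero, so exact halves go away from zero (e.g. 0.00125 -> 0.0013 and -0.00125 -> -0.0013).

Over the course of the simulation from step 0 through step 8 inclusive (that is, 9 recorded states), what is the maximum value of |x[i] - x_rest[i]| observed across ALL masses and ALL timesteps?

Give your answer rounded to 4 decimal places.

Answer: 4.0000

Derivation:
Step 0: x=[6.0000 11.0000] v=[2.0000 0.0000]
Step 1: x=[6.0000 12.0000] v=[0.0000 2.0000]
Step 2: x=[6.0000 13.0000] v=[0.0000 2.0000]
Step 3: x=[7.0000 13.0000] v=[2.0000 0.0000]
Step 4: x=[8.0000 13.0000] v=[2.0000 0.0000]
Step 5: x=[8.0000 14.0000] v=[0.0000 2.0000]
Step 6: x=[8.0000 15.0000] v=[0.0000 2.0000]
Step 7: x=[9.0000 15.0000] v=[2.0000 0.0000]
Step 8: x=[10.0000 15.0000] v=[2.0000 0.0000]
Max displacement = 4.0000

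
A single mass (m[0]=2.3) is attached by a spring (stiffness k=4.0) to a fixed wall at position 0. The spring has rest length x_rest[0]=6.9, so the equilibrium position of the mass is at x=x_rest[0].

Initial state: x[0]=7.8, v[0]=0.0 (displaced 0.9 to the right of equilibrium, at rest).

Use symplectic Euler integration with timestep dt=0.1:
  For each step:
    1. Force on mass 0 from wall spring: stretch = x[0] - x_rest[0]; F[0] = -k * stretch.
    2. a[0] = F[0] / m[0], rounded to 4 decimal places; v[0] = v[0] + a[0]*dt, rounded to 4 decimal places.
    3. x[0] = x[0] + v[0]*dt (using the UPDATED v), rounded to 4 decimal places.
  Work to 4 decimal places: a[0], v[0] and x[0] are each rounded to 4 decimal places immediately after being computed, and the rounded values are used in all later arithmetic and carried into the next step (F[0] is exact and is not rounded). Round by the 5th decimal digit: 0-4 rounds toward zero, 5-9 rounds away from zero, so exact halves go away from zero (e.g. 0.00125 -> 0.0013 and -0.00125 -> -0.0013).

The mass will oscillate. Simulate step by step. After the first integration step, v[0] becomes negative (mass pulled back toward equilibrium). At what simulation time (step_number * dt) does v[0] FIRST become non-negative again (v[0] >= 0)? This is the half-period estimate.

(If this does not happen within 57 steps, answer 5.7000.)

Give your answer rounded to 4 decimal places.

Answer: 2.4000

Derivation:
Step 0: x=[7.8000] v=[0.0000]
Step 1: x=[7.7844] v=[-0.1565]
Step 2: x=[7.7534] v=[-0.3103]
Step 3: x=[7.7075] v=[-0.4587]
Step 4: x=[7.6476] v=[-0.5991]
Step 5: x=[7.5747] v=[-0.7291]
Step 6: x=[7.4901] v=[-0.8464]
Step 7: x=[7.3952] v=[-0.9490]
Step 8: x=[7.2917] v=[-1.0351]
Step 9: x=[7.1814] v=[-1.1032]
Step 10: x=[7.0662] v=[-1.1521]
Step 11: x=[6.9481] v=[-1.1810]
Step 12: x=[6.8292] v=[-1.1894]
Step 13: x=[6.7115] v=[-1.1771]
Step 14: x=[6.5971] v=[-1.1443]
Step 15: x=[6.4879] v=[-1.0916]
Step 16: x=[6.3859] v=[-1.0199]
Step 17: x=[6.2929] v=[-0.9305]
Step 18: x=[6.2104] v=[-0.8249]
Step 19: x=[6.1399] v=[-0.7050]
Step 20: x=[6.0826] v=[-0.5728]
Step 21: x=[6.0395] v=[-0.4306]
Step 22: x=[6.0114] v=[-0.2810]
Step 23: x=[5.9988] v=[-0.1265]
Step 24: x=[6.0018] v=[0.0302]
First v>=0 after going negative at step 24, time=2.4000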